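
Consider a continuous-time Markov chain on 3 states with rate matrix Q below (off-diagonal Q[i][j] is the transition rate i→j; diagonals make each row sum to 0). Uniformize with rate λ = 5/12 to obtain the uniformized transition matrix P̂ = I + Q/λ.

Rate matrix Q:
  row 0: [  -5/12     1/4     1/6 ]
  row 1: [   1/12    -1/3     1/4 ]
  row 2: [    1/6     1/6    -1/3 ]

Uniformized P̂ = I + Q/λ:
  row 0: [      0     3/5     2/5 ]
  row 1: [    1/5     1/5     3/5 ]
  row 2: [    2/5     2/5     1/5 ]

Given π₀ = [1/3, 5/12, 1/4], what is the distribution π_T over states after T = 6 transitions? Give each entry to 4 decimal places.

t=0: π = [0.3333, 0.4167, 0.2500]
t=1: π = [0.1833, 0.3833, 0.4333]
t=2: π = [0.2500, 0.3600, 0.3900]
t=3: π = [0.2280, 0.3780, 0.3940]
t=4: π = [0.2332, 0.3700, 0.3968]
t=5: π = [0.2327, 0.3726, 0.3946]
t=6: π = [0.2324, 0.3720, 0.3956]

π = [0.2324, 0.3720, 0.3956]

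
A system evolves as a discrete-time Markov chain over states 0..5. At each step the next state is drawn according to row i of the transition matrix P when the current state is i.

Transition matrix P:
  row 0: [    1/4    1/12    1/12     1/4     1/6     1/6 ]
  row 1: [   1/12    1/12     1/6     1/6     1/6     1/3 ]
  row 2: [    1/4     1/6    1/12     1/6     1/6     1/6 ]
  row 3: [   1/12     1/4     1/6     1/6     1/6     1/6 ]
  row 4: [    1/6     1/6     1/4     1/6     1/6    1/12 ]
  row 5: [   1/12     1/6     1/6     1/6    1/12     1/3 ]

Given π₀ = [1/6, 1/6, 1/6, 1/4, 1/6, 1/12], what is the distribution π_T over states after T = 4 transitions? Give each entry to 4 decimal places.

π = [0.1458, 0.1564, 0.1541, 0.1789, 0.1487, 0.2162]

t=0: π = [0.1667, 0.1667, 0.1667, 0.2500, 0.1667, 0.0833]
t=1: π = [0.1528, 0.1597, 0.1528, 0.1806, 0.1597, 0.1944]
t=2: π = [0.1476, 0.1557, 0.1545, 0.1794, 0.1505, 0.2124]
t=3: π = [0.1462, 0.1563, 0.1540, 0.1790, 0.1490, 0.2155]
t=4: π = [0.1458, 0.1564, 0.1541, 0.1789, 0.1487, 0.2162]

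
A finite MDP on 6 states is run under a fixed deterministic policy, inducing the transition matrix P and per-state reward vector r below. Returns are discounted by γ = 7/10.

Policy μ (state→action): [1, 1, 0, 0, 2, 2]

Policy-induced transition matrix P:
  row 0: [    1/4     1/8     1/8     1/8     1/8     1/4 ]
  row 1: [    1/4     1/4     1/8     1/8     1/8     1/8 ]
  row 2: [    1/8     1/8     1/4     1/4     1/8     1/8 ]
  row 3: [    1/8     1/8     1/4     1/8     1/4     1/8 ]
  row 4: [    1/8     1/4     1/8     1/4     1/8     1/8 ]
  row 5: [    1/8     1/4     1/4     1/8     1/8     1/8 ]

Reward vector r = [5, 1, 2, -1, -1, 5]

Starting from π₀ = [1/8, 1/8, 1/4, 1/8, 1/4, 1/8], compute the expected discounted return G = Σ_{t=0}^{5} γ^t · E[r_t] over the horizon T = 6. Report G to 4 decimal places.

G = 4.9594

t=0: π = [0.1250, 0.1250, 0.2500, 0.1250, 0.2500, 0.1250], E[r] = 1.5000, γ^t·E[r] = 1.500000, running G = 1.500000
t=1: π = [0.1563, 0.1875, 0.1875, 0.1875, 0.1406, 0.1406], E[r] = 1.7188, γ^t·E[r] = 1.203125, running G = 2.703125
t=2: π = [0.1680, 0.1836, 0.1895, 0.1660, 0.1484, 0.1445], E[r] = 1.8105, γ^t·E[r] = 0.887168, running G = 3.590293
t=3: π = [0.1689, 0.1846, 0.1875, 0.1672, 0.1458, 0.1460], E[r] = 1.8213, γ^t·E[r] = 0.624702, running G = 4.214995
t=4: π = [0.1692, 0.1845, 0.1876, 0.1667, 0.1459, 0.1461], E[r] = 1.8237, γ^t·E[r] = 0.437870, running G = 4.652865
t=5: π = [0.1692, 0.1846, 0.1875, 0.1667, 0.1458, 0.1461], E[r] = 1.8240, γ^t·E[r] = 0.306554, running G = 4.959420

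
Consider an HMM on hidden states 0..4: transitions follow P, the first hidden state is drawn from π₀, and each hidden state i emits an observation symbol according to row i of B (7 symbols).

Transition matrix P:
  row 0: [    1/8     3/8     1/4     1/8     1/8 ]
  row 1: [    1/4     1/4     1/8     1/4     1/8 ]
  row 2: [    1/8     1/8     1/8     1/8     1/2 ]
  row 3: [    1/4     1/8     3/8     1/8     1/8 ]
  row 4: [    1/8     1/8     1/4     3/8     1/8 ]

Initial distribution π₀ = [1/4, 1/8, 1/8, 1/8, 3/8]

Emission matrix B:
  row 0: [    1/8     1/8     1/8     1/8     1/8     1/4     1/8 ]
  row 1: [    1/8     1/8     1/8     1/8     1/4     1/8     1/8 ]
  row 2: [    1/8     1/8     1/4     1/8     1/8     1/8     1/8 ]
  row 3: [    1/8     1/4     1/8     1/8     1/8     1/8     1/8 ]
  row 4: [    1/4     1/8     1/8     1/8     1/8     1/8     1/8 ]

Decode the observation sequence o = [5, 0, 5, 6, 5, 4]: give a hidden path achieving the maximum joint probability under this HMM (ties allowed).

t=0: δ = [6.250e-02, 1.562e-02, 1.562e-02, 1.562e-02, 4.688e-02]  (obs o_0=5)
t=1: δ = [9.766e-04, 2.930e-03, 1.953e-03, 2.197e-03, 1.953e-03]  ψ = [0, 0, 0, 4, 0]  (obs o_1=0)
t=2: δ = [1.831e-04, 9.155e-05, 1.030e-04, 9.155e-05, 1.221e-04]  ψ = [1, 1, 3, 1, 2]  (obs o_2=5)
t=3: δ = [2.861e-06, 8.583e-06, 5.722e-06, 5.722e-06, 6.437e-06]  ψ = [0, 0, 0, 4, 2]  (obs o_3=6)
t=4: δ = [5.364e-07, 2.682e-07, 2.682e-07, 3.017e-07, 3.576e-07]  ψ = [1, 1, 3, 4, 2]  (obs o_4=5)
t=5: δ = [9.430e-09, 5.029e-08, 1.676e-08, 1.676e-08, 1.676e-08]  ψ = [3, 0, 0, 4, 2]  (obs o_5=4)
backtrack: best end state = 1; path = [0, 1, 0, 1, 0, 1]

path = [0, 1, 0, 1, 0, 1]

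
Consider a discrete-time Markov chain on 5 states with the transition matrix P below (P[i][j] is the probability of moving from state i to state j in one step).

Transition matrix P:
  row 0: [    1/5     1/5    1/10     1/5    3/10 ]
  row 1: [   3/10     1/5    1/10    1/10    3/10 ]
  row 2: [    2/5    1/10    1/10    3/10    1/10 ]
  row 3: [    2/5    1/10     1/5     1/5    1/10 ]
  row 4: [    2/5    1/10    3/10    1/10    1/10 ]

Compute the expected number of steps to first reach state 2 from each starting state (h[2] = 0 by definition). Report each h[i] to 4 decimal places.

First-step conditioning: h[2] = 0; for i ≠ 2, h[i] = 1 + Σ_k P[i][k]·h[k].
  h[0] = 1 + 1/5·h[0] + 1/5·h[1] + 1/5·h[3] + 3/10·h[4]
  h[1] = 1 + 3/10·h[0] + 1/5·h[1] + 1/10·h[3] + 3/10·h[4]
  h[3] = 1 + 2/5·h[0] + 1/10·h[1] + 1/5·h[3] + 1/10·h[4]
  h[4] = 1 + 2/5·h[0] + 1/10·h[1] + 1/10·h[3] + 1/10·h[4]
Solving the 4×4 linear system over states ≠ 2 gives exactly h = [1300/209, 620/99, 0, 10900/1881, 1090/209] (h[2] = 0 is the target).

h = [6.2201, 6.2626, 0.0000, 5.7948, 5.2153]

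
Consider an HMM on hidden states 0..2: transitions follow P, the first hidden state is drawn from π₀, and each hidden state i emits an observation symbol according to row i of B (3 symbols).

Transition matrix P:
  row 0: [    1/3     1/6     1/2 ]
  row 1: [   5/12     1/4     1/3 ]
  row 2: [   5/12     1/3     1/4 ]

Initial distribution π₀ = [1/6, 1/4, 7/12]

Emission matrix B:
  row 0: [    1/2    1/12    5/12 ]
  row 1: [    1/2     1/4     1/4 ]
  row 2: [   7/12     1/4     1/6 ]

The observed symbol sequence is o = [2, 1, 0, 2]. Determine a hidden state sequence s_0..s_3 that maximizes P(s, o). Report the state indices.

path = [2, 1, 2, 0]

t=0: δ = [6.944e-02, 6.250e-02, 9.722e-02]  (obs o_0=2)
t=1: δ = [3.376e-03, 8.102e-03, 8.681e-03]  ψ = [2, 2, 0]  (obs o_1=1)
t=2: δ = [1.808e-03, 1.447e-03, 1.575e-03]  ψ = [2, 2, 1]  (obs o_2=0)
t=3: δ = [2.735e-04, 1.313e-04, 1.507e-04]  ψ = [2, 2, 0]  (obs o_3=2)
backtrack: best end state = 0; path = [2, 1, 2, 0]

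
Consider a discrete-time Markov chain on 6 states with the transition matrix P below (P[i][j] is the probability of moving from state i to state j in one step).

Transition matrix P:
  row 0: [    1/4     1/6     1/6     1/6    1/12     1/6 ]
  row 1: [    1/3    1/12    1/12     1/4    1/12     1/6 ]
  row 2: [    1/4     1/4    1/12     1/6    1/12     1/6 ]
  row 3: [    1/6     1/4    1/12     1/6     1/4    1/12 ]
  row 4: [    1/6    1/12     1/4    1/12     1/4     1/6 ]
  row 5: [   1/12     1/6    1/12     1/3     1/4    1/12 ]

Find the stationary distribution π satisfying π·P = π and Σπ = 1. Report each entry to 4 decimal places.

Balance equations π_j = Σ_i π_i·P[i][j]:
  π_0 = 1/4·π_0 + 1/3·π_1 + 1/4·π_2 + 1/6·π_3 + 1/6·π_4 + 1/12·π_5
  π_1 = 1/6·π_0 + 1/12·π_1 + 1/4·π_2 + 1/4·π_3 + 1/12·π_4 + 1/6·π_5
  π_2 = 1/6·π_0 + 1/12·π_1 + 1/12·π_2 + 1/12·π_3 + 1/4·π_4 + 1/12·π_5
  π_3 = 1/6·π_0 + 1/4·π_1 + 1/6·π_2 + 1/6·π_3 + 1/12·π_4 + 1/3·π_5
  π_4 = 1/12·π_0 + 1/12·π_1 + 1/12·π_2 + 1/4·π_3 + 1/4·π_4 + 1/4·π_5
  normalize: π_0 + π_1 + π_2 + π_3 + π_4 + π_5 = 1
Solving the linear system gives exactly π = [9542/45233, 44939/271398, 17444/135699, 25763/135699, 15001/90466, 18895/135699].

π = [0.2110, 0.1656, 0.1285, 0.1899, 0.1658, 0.1392]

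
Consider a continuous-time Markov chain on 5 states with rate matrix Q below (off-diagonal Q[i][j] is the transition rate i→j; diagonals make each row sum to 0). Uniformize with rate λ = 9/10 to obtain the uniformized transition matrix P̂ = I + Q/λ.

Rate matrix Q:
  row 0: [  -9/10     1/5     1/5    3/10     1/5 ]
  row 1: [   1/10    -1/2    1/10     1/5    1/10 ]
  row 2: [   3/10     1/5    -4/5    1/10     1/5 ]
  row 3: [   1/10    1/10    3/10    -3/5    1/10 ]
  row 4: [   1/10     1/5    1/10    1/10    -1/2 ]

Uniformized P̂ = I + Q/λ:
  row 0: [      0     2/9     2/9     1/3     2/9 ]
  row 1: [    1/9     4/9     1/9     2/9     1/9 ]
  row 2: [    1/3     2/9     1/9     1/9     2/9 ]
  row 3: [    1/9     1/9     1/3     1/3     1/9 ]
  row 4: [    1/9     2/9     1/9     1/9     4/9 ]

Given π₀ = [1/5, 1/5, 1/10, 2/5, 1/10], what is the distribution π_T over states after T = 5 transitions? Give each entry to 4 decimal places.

π = [0.1350, 0.2544, 0.1746, 0.2178, 0.2183]

t=0: π = [0.2000, 0.2000, 0.1000, 0.4000, 0.1000]
t=1: π = [0.1111, 0.2222, 0.2222, 0.2667, 0.1778]
t=2: π = [0.1481, 0.2420, 0.1827, 0.2198, 0.2074]
t=3: π = [0.1353, 0.2516, 0.1764, 0.2198, 0.2170]
t=4: π = [0.1353, 0.2537, 0.1750, 0.2180, 0.2181]
t=5: π = [0.1350, 0.2544, 0.1746, 0.2178, 0.2183]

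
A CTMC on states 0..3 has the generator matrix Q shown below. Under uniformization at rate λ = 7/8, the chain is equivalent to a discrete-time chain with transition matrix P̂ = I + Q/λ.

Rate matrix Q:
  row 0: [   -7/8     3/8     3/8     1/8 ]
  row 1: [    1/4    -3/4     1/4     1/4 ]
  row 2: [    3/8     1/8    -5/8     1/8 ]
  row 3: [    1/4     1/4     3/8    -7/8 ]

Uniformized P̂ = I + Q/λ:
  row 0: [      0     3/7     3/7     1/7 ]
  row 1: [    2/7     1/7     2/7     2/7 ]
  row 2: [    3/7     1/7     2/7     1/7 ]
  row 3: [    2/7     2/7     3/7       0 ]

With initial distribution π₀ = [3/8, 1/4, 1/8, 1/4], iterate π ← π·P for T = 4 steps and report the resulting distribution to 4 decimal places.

π = [0.2635, 0.2366, 0.3433, 0.1566]

t=0: π = [0.3750, 0.2500, 0.1250, 0.2500]
t=1: π = [0.1964, 0.2857, 0.3750, 0.1429]
t=2: π = [0.2832, 0.2194, 0.3342, 0.1633]
t=3: π = [0.2526, 0.2471, 0.3495, 0.1509]
t=4: π = [0.2635, 0.2366, 0.3433, 0.1566]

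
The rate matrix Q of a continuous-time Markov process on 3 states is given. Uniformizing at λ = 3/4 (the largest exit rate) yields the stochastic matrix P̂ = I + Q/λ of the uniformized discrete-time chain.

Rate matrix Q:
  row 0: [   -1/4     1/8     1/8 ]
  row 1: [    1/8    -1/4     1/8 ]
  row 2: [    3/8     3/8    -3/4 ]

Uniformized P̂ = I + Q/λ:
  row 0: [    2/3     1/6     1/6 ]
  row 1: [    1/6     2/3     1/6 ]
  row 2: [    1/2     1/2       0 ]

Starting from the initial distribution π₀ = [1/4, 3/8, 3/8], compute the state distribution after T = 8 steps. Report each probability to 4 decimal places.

π = [0.4283, 0.4288, 0.1429]

t=0: π = [0.2500, 0.3750, 0.3750]
t=1: π = [0.4167, 0.4792, 0.1042]
t=2: π = [0.4097, 0.4410, 0.1493]
t=3: π = [0.4213, 0.4369, 0.1418]
t=4: π = [0.4246, 0.4324, 0.1430]
t=5: π = [0.4266, 0.4305, 0.1428]
t=6: π = [0.4276, 0.4295, 0.1429]
t=7: π = [0.4281, 0.4291, 0.1429]
t=8: π = [0.4283, 0.4288, 0.1429]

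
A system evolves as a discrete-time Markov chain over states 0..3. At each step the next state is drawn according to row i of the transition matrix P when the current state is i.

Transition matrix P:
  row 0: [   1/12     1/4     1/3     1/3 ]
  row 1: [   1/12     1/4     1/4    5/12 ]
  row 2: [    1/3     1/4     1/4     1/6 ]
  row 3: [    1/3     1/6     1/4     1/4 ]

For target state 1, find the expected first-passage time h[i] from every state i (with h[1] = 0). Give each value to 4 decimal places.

First-step conditioning: h[1] = 0; for i ≠ 1, h[i] = 1 + Σ_k P[i][k]·h[k].
  h[0] = 1 + 1/12·h[0] + 1/3·h[2] + 1/3·h[3]
  h[2] = 1 + 1/3·h[0] + 1/4·h[2] + 1/6·h[3]
  h[3] = 1 + 1/3·h[0] + 1/4·h[2] + 1/4·h[3]
Solving the 3×3 linear system over states ≠ 1 gives exactly h = [2004/457, 0, 1980/457, 2160/457] (h[1] = 0 is the target).

h = [4.3851, 0.0000, 4.3326, 4.7265]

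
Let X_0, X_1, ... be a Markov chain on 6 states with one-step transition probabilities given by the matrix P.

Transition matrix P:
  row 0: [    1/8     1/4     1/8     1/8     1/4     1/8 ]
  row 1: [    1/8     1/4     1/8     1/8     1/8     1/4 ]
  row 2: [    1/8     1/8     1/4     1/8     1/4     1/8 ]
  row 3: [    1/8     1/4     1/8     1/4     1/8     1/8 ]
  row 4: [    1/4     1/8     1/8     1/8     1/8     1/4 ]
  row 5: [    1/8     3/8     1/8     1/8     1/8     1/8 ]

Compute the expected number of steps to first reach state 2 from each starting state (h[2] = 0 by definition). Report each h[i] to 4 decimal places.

h = [8.0000, 8.0000, 0.0000, 8.0000, 8.0000, 8.0000]

First-step conditioning: h[2] = 0; for i ≠ 2, h[i] = 1 + Σ_k P[i][k]·h[k].
  h[0] = 1 + 1/8·h[0] + 1/4·h[1] + 1/8·h[3] + 1/4·h[4] + 1/8·h[5]
  h[1] = 1 + 1/8·h[0] + 1/4·h[1] + 1/8·h[3] + 1/8·h[4] + 1/4·h[5]
  h[3] = 1 + 1/8·h[0] + 1/4·h[1] + 1/4·h[3] + 1/8·h[4] + 1/8·h[5]
  h[4] = 1 + 1/4·h[0] + 1/8·h[1] + 1/8·h[3] + 1/8·h[4] + 1/4·h[5]
  h[5] = 1 + 1/8·h[0] + 3/8·h[1] + 1/8·h[3] + 1/8·h[4] + 1/8·h[5]
Solving the 5×5 linear system over states ≠ 2 gives exactly h = [8, 8, 0, 8, 8, 8] (h[2] = 0 is the target).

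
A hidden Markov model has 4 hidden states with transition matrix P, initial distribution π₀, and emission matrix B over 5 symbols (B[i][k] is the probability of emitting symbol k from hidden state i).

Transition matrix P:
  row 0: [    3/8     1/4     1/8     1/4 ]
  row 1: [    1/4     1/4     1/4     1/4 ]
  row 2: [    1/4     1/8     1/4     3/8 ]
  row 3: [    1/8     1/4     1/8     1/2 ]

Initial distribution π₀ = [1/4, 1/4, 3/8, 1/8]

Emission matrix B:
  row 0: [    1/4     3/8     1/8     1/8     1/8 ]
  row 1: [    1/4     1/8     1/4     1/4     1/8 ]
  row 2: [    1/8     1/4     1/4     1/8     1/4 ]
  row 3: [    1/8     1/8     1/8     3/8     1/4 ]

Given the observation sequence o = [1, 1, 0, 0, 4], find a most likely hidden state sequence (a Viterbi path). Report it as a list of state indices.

t=0: δ = [9.375e-02, 3.125e-02, 9.375e-02, 1.562e-02]  (obs o_0=1)
t=1: δ = [1.318e-02, 2.930e-03, 5.859e-03, 4.395e-03]  ψ = [0, 0, 2, 2]  (obs o_1=1)
t=2: δ = [1.236e-03, 8.240e-04, 2.060e-04, 4.120e-04]  ψ = [0, 0, 0, 0]  (obs o_2=0)
t=3: δ = [1.159e-04, 7.725e-05, 2.575e-05, 3.862e-05]  ψ = [0, 0, 1, 0]  (obs o_3=0)
t=4: δ = [5.431e-06, 3.621e-06, 4.828e-06, 7.242e-06]  ψ = [0, 0, 1, 0]  (obs o_4=4)
backtrack: best end state = 3; path = [0, 0, 0, 0, 3]

path = [0, 0, 0, 0, 3]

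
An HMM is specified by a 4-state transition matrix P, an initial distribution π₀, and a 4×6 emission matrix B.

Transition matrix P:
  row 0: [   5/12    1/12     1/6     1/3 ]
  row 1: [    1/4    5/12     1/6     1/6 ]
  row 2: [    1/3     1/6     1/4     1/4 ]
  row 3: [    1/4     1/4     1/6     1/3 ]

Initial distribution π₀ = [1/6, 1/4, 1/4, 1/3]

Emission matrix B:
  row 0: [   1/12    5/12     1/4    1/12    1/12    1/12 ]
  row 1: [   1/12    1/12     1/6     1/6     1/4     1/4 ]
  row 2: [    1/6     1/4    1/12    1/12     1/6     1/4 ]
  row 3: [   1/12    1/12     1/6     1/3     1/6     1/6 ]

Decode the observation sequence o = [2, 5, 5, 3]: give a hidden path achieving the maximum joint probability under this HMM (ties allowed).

path = [1, 1, 1, 1]

t=0: δ = [4.167e-02, 4.167e-02, 2.083e-02, 5.556e-02]  (obs o_0=2)
t=1: δ = [1.447e-03, 4.340e-03, 2.315e-03, 3.086e-03]  ψ = [0, 1, 3, 3]  (obs o_1=5)
t=2: δ = [9.042e-05, 4.521e-04, 1.808e-04, 1.715e-04]  ψ = [1, 1, 1, 3]  (obs o_2=5)
t=3: δ = [9.419e-06, 3.140e-05, 6.279e-06, 2.512e-05]  ψ = [1, 1, 1, 1]  (obs o_3=3)
backtrack: best end state = 1; path = [1, 1, 1, 1]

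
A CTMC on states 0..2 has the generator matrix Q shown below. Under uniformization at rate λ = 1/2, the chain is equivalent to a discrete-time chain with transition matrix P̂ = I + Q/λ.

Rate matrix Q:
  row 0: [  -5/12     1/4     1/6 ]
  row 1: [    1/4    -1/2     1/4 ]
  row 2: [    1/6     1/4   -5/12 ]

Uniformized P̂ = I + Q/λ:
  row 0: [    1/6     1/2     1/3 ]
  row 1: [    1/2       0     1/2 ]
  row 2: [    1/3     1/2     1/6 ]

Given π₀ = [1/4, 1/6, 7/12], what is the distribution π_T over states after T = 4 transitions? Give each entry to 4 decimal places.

π = [0.3384, 0.3229, 0.3387]

t=0: π = [0.2500, 0.1667, 0.5833]
t=1: π = [0.3194, 0.4167, 0.2639]
t=2: π = [0.3495, 0.2917, 0.3588]
t=3: π = [0.3237, 0.3542, 0.3221]
t=4: π = [0.3384, 0.3229, 0.3387]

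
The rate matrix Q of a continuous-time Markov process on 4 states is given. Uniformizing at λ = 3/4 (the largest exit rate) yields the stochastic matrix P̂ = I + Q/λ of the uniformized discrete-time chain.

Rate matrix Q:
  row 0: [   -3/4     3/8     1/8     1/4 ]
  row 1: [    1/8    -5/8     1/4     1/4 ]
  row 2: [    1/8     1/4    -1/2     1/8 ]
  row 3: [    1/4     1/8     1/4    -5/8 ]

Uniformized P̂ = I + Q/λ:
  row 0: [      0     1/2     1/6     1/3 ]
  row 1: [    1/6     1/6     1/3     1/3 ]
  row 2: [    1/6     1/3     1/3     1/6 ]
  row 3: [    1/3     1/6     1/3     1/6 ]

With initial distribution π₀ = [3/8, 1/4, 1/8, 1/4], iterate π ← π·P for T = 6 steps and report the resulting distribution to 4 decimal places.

t=0: π = [0.3750, 0.2500, 0.1250, 0.2500]
t=1: π = [0.1458, 0.3125, 0.2708, 0.2708]
t=2: π = [0.1875, 0.2604, 0.3090, 0.2431]
t=3: π = [0.1759, 0.2807, 0.3021, 0.2413]
t=4: π = [0.1776, 0.2757, 0.3040, 0.2428]
t=5: π = [0.1775, 0.2765, 0.3037, 0.2422]
t=6: π = [0.1774, 0.2765, 0.3037, 0.2423]

π = [0.1774, 0.2765, 0.3037, 0.2423]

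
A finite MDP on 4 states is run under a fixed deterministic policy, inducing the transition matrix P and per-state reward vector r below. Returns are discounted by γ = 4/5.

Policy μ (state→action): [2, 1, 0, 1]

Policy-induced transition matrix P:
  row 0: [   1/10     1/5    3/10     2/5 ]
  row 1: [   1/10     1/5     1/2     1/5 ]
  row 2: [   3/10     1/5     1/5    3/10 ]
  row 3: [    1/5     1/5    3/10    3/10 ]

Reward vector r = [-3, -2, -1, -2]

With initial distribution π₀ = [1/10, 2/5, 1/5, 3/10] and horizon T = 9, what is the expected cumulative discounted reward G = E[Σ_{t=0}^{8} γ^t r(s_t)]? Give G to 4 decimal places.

G = -8.1161

t=0: π = [0.1000, 0.4000, 0.2000, 0.3000], E[r] = -1.9000, γ^t·E[r] = -1.900000, running G = -1.900000
t=1: π = [0.1700, 0.2000, 0.3600, 0.2700], E[r] = -1.8100, γ^t·E[r] = -1.448000, running G = -3.348000
t=2: π = [0.1990, 0.2000, 0.3040, 0.2970], E[r] = -1.8950, γ^t·E[r] = -1.212800, running G = -4.560800
t=3: π = [0.1905, 0.2000, 0.3096, 0.2999], E[r] = -1.8809, γ^t·E[r] = -0.963021, running G = -5.523821
t=4: π = [0.1919, 0.2000, 0.3090, 0.2991], E[r] = -1.8829, γ^t·E[r] = -0.771224, running G = -6.295044
t=5: π = [0.1917, 0.2000, 0.3091, 0.2992], E[r] = -1.8826, γ^t·E[r] = -0.616896, running G = -6.911940
t=6: π = [0.1917, 0.2000, 0.3091, 0.2992], E[r] = -1.8826, γ^t·E[r] = -0.493525, running G = -7.405465
t=7: π = [0.1917, 0.2000, 0.3091, 0.2992], E[r] = -1.8826, γ^t·E[r] = -0.394819, running G = -7.800284
t=8: π = [0.1917, 0.2000, 0.3091, 0.2992], E[r] = -1.8826, γ^t·E[r] = -0.315855, running G = -8.116140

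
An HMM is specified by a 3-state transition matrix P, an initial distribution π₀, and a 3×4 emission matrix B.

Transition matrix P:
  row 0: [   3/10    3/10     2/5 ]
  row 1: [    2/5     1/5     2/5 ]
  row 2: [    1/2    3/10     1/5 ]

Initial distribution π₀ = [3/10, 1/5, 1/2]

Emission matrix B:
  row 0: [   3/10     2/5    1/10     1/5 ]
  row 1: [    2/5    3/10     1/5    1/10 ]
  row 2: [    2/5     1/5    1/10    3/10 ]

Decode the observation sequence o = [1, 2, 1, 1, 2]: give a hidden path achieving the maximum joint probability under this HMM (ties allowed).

path = [0, 1, 0, 0, 1]

t=0: δ = [1.200e-01, 6.000e-02, 1.000e-01]  (obs o_0=1)
t=1: δ = [5.000e-03, 7.200e-03, 4.800e-03]  ψ = [2, 0, 0]  (obs o_1=2)
t=2: δ = [1.152e-03, 4.500e-04, 5.760e-04]  ψ = [1, 0, 1]  (obs o_2=1)
t=3: δ = [1.382e-04, 1.037e-04, 9.216e-05]  ψ = [0, 0, 0]  (obs o_3=1)
t=4: δ = [4.608e-06, 8.294e-06, 5.530e-06]  ψ = [2, 0, 0]  (obs o_4=2)
backtrack: best end state = 1; path = [0, 1, 0, 0, 1]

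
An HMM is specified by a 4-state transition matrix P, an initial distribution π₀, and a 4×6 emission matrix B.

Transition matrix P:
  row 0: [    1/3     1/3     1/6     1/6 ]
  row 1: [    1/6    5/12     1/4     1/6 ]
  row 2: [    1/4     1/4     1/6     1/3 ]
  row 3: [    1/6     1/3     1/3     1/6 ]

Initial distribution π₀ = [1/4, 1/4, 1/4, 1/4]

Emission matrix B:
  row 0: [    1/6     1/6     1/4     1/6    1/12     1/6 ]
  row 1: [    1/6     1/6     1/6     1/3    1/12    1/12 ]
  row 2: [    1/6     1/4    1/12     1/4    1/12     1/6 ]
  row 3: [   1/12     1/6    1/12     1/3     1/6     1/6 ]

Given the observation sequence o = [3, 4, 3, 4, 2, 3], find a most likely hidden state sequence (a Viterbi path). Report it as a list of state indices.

path = [1, 1, 1, 1, 1, 1]

t=0: δ = [4.167e-02, 8.333e-02, 6.250e-02, 8.333e-02]  (obs o_0=3)
t=1: δ = [1.302e-03, 2.894e-03, 2.315e-03, 3.472e-03]  ψ = [2, 1, 3, 2]  (obs o_1=4)
t=2: δ = [9.645e-05, 4.019e-04, 2.894e-04, 2.572e-04]  ψ = [2, 1, 3, 2]  (obs o_2=3)
t=3: δ = [6.028e-06, 1.395e-05, 8.372e-06, 1.608e-05]  ψ = [2, 1, 1, 2]  (obs o_3=4)
t=4: δ = [6.698e-07, 9.690e-07, 4.465e-07, 2.326e-07]  ψ = [3, 1, 3, 2]  (obs o_4=2)
t=5: δ = [3.721e-08, 1.346e-07, 6.056e-08, 5.384e-08]  ψ = [0, 1, 1, 1]  (obs o_5=3)
backtrack: best end state = 1; path = [1, 1, 1, 1, 1, 1]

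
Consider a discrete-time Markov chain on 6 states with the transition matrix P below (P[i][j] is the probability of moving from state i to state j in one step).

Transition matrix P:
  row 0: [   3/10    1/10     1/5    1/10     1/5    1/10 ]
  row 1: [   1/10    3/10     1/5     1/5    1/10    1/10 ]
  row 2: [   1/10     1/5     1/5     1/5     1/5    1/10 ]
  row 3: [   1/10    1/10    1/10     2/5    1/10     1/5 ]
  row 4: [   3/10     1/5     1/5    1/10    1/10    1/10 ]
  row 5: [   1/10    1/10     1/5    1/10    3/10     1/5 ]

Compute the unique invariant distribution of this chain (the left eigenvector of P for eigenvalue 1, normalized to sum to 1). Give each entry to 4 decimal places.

Balance equations π_j = Σ_i π_i·P[i][j]:
  π_0 = 3/10·π_0 + 1/10·π_1 + 1/10·π_2 + 1/10·π_3 + 3/10·π_4 + 1/10·π_5
  π_1 = 1/10·π_0 + 3/10·π_1 + 1/5·π_2 + 1/10·π_3 + 1/5·π_4 + 1/10·π_5
  π_2 = 1/5·π_0 + 1/5·π_1 + 1/5·π_2 + 1/10·π_3 + 1/5·π_4 + 1/5·π_5
  π_3 = 1/10·π_0 + 1/5·π_1 + 1/5·π_2 + 2/5·π_3 + 1/10·π_4 + 1/10·π_5
  π_4 = 1/5·π_0 + 1/10·π_1 + 1/5·π_2 + 1/10·π_3 + 1/10·π_4 + 3/10·π_5
  normalize: π_0 + π_1 + π_2 + π_3 + π_4 + π_5 = 1
Solving the linear system gives exactly π = [1347/8150, 1367/8150, 1473/8150, 157/815, 1313/8150, 108/815].

π = [0.1653, 0.1677, 0.1807, 0.1926, 0.1611, 0.1325]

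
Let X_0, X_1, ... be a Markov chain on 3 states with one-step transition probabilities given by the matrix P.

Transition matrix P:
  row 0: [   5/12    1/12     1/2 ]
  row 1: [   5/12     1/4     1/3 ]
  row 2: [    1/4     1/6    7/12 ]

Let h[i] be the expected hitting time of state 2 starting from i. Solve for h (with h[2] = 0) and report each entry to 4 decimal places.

h = [2.0690, 2.4828, 0.0000]

First-step conditioning: h[2] = 0; for i ≠ 2, h[i] = 1 + Σ_k P[i][k]·h[k].
  h[0] = 1 + 5/12·h[0] + 1/12·h[1]
  h[1] = 1 + 5/12·h[0] + 1/4·h[1]
Solving the 2×2 linear system over states ≠ 2 gives exactly h = [60/29, 72/29, 0] (h[2] = 0 is the target).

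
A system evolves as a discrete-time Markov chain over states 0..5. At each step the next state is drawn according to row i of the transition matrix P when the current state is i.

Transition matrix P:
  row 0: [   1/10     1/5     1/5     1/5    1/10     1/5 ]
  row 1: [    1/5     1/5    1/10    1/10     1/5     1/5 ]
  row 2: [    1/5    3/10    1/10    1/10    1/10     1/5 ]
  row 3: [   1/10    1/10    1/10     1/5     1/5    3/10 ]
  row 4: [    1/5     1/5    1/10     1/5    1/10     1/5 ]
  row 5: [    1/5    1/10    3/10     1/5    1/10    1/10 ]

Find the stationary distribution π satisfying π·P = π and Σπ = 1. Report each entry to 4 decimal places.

π = [0.1667, 0.1793, 0.1561, 0.1665, 0.1346, 0.1970]

Balance equations π_j = Σ_i π_i·P[i][j]:
  π_0 = 1/10·π_0 + 1/5·π_1 + 1/5·π_2 + 1/10·π_3 + 1/5·π_4 + 1/5·π_5
  π_1 = 1/5·π_0 + 1/5·π_1 + 3/10·π_2 + 1/10·π_3 + 1/5·π_4 + 1/10·π_5
  π_2 = 1/5·π_0 + 1/10·π_1 + 1/10·π_2 + 1/10·π_3 + 1/10·π_4 + 3/10·π_5
  π_3 = 1/5·π_0 + 1/10·π_1 + 1/10·π_2 + 1/5·π_3 + 1/5·π_4 + 1/5·π_5
  π_4 = 1/10·π_0 + 1/5·π_1 + 1/10·π_2 + 1/5·π_3 + 1/10·π_4 + 1/10·π_5
  normalize: π_0 + π_1 + π_2 + π_3 + π_4 + π_5 = 1
Solving the linear system gives exactly π = [19969/119801, 21476/119801, 18696/119801, 1813/10891, 16122/119801, 2145/10891].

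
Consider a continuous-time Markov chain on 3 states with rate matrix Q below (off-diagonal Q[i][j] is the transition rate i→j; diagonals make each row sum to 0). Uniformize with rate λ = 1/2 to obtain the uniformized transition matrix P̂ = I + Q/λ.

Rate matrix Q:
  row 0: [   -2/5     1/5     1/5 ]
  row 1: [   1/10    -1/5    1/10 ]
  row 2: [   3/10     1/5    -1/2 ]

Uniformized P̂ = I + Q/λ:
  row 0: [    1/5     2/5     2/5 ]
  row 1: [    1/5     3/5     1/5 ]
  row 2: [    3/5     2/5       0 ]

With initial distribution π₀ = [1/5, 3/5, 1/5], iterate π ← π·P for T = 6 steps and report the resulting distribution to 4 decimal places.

t=0: π = [0.2000, 0.6000, 0.2000]
t=1: π = [0.2800, 0.5200, 0.2000]
t=2: π = [0.2800, 0.5040, 0.2160]
t=3: π = [0.2864, 0.5008, 0.2128]
t=4: π = [0.2851, 0.5002, 0.2147]
t=5: π = [0.2859, 0.5000, 0.2141]
t=6: π = [0.2856, 0.5000, 0.2144]

π = [0.2856, 0.5000, 0.2144]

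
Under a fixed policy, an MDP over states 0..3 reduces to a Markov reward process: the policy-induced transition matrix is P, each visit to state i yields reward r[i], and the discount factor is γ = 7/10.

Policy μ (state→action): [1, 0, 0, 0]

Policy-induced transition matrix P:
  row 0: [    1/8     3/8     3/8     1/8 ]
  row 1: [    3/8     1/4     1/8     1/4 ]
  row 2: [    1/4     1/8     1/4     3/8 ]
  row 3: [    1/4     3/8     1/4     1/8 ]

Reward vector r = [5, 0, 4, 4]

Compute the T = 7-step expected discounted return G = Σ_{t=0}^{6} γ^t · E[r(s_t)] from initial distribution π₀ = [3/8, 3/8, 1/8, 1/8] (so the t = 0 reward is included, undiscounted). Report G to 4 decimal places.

t=0: π = [0.3750, 0.3750, 0.1250, 0.1250], E[r] = 2.8750, γ^t·E[r] = 2.875000, running G = 2.875000
t=1: π = [0.2500, 0.2969, 0.2500, 0.2031], E[r] = 3.0625, γ^t·E[r] = 2.143750, running G = 5.018750
t=2: π = [0.2559, 0.2754, 0.2441, 0.2246], E[r] = 3.1543, γ^t·E[r] = 1.545605, running G = 6.564355
t=3: π = [0.2524, 0.2795, 0.2476, 0.2205], E[r] = 3.1343, γ^t·E[r] = 1.075057, running G = 7.639413
t=4: π = [0.2534, 0.2782, 0.2466, 0.2218], E[r] = 3.1407, γ^t·E[r] = 0.754086, running G = 8.393499
t=5: π = [0.2531, 0.2786, 0.2469, 0.2214], E[r] = 3.1388, γ^t·E[r] = 0.527537, running G = 8.921036
t=6: π = [0.2532, 0.2785, 0.2468, 0.2215], E[r] = 3.1394, γ^t·E[r] = 0.369344, running G = 9.290380

G = 9.2904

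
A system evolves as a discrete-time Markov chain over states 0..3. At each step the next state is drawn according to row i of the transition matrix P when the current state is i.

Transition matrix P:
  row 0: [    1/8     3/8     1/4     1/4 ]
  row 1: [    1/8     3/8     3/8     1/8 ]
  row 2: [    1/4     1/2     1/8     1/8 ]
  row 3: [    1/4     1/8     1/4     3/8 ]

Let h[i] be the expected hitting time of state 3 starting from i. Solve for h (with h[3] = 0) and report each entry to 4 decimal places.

First-step conditioning: h[3] = 0; for i ≠ 3, h[i] = 1 + Σ_k P[i][k]·h[k].
  h[0] = 1 + 1/8·h[0] + 3/8·h[1] + 1/4·h[2]
  h[1] = 1 + 1/8·h[0] + 3/8·h[1] + 3/8·h[2]
  h[2] = 1 + 1/4·h[0] + 1/2·h[1] + 1/8·h[2]
Solving the 3×3 linear system over states ≠ 3 gives exactly h = [284/47, 324/47, 320/47, 0] (h[3] = 0 is the target).

h = [6.0426, 6.8936, 6.8085, 0.0000]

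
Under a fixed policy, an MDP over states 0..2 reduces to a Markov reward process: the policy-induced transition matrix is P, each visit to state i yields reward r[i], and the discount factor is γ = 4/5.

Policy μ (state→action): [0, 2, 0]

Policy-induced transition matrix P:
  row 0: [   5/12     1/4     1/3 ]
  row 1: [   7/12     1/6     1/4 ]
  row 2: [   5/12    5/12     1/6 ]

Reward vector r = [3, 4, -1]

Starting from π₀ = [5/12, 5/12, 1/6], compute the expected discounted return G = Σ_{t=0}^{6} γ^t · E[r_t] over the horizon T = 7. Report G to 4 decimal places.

t=0: π = [0.4167, 0.4167, 0.1667], E[r] = 2.7500, γ^t·E[r] = 2.750000, running G = 2.750000
t=1: π = [0.4861, 0.2431, 0.2708], E[r] = 2.1597, γ^t·E[r] = 1.727778, running G = 4.477778
t=2: π = [0.4572, 0.2749, 0.2679], E[r] = 2.2031, γ^t·E[r] = 1.410000, running G = 5.887778
t=3: π = [0.4625, 0.2717, 0.2658], E[r] = 2.2087, γ^t·E[r] = 1.130840, running G = 7.018617
t=4: π = [0.4620, 0.2716, 0.2664], E[r] = 2.2061, γ^t·E[r] = 0.903610, running G = 7.922227
t=5: π = [0.4619, 0.2718, 0.2663], E[r] = 2.2066, γ^t·E[r] = 0.723050, running G = 8.645277
t=6: π = [0.4620, 0.2717, 0.2663], E[r] = 2.2065, γ^t·E[r] = 0.578426, running G = 9.223703

G = 9.2237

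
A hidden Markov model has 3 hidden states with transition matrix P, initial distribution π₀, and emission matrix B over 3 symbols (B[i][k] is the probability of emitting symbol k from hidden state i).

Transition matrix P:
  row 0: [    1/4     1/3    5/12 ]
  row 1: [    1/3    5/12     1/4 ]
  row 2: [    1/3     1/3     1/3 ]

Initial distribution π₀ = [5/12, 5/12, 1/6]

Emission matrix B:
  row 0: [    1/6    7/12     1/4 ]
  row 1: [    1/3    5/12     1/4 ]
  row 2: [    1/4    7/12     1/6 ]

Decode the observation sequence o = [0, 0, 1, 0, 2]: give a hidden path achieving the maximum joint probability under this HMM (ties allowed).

t=0: δ = [6.944e-02, 1.389e-01, 4.167e-02]  (obs o_0=0)
t=1: δ = [7.716e-03, 1.929e-02, 8.681e-03]  ψ = [1, 1, 1]  (obs o_1=0)
t=2: δ = [3.751e-03, 3.349e-03, 2.813e-03]  ψ = [1, 1, 1]  (obs o_2=1)
t=3: δ = [1.861e-04, 4.651e-04, 3.907e-04]  ψ = [1, 1, 0]  (obs o_3=0)
t=4: δ = [3.876e-05, 4.845e-05, 2.171e-05]  ψ = [1, 1, 2]  (obs o_4=2)
backtrack: best end state = 1; path = [1, 1, 1, 1, 1]

path = [1, 1, 1, 1, 1]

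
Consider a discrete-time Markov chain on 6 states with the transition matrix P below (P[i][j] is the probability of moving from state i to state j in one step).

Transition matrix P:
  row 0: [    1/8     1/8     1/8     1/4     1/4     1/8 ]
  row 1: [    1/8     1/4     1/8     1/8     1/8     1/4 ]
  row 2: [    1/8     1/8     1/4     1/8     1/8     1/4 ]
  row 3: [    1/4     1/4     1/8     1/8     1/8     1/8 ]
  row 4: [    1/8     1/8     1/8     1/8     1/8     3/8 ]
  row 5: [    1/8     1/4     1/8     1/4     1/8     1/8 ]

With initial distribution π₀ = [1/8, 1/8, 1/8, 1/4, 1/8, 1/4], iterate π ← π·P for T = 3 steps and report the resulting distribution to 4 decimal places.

π = [0.1460, 0.1958, 0.1428, 0.1687, 0.1433, 0.2034]

t=0: π = [0.1250, 0.1250, 0.1250, 0.2500, 0.1250, 0.2500]
t=1: π = [0.1563, 0.2031, 0.1406, 0.1719, 0.1406, 0.1875]
t=2: π = [0.1465, 0.1953, 0.1426, 0.1680, 0.1445, 0.2031]
t=3: π = [0.1460, 0.1958, 0.1428, 0.1687, 0.1433, 0.2034]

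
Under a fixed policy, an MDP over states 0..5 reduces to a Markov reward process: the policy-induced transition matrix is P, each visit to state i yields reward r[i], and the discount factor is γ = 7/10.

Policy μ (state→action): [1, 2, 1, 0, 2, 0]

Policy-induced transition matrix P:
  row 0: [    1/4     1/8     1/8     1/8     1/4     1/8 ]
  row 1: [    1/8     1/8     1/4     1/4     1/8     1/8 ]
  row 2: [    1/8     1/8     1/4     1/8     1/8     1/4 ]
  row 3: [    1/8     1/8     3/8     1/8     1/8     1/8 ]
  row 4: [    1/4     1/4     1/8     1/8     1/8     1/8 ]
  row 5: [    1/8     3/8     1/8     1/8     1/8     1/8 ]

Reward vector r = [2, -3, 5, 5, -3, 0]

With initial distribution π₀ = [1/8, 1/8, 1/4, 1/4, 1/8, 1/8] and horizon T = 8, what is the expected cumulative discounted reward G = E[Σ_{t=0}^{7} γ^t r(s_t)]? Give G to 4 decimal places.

G = 4.5142

t=0: π = [0.1250, 0.1250, 0.2500, 0.2500, 0.1250, 0.1250], E[r] = 2.0000, γ^t·E[r] = 2.000000, running G = 2.000000
t=1: π = [0.1563, 0.1719, 0.2344, 0.1406, 0.1406, 0.1563], E[r] = 1.2500, γ^t·E[r] = 0.875000, running G = 2.875000
t=2: π = [0.1621, 0.1816, 0.2109, 0.1465, 0.1445, 0.1543], E[r] = 1.1328, γ^t·E[r] = 0.555078, running G = 3.430078
t=3: π = [0.1633, 0.1816, 0.2107, 0.1477, 0.1453, 0.1514], E[r] = 1.1379, γ^t·E[r] = 0.390313, running G = 3.820391
t=4: π = [0.1636, 0.1810, 0.2110, 0.1477, 0.1454, 0.1513], E[r] = 1.1413, γ^t·E[r] = 0.274018, running G = 4.094409
t=5: π = [0.1636, 0.1810, 0.2109, 0.1476, 0.1454, 0.1514], E[r] = 1.1406, γ^t·E[r] = 0.191702, running G = 4.286112
t=6: π = [0.1636, 0.1810, 0.2109, 0.1476, 0.1455, 0.1514], E[r] = 1.1405, γ^t·E[r] = 0.134174, running G = 4.420285
t=7: π = [0.1636, 0.1810, 0.2109, 0.1476, 0.1455, 0.1514], E[r] = 1.1405, γ^t·E[r] = 0.093922, running G = 4.514208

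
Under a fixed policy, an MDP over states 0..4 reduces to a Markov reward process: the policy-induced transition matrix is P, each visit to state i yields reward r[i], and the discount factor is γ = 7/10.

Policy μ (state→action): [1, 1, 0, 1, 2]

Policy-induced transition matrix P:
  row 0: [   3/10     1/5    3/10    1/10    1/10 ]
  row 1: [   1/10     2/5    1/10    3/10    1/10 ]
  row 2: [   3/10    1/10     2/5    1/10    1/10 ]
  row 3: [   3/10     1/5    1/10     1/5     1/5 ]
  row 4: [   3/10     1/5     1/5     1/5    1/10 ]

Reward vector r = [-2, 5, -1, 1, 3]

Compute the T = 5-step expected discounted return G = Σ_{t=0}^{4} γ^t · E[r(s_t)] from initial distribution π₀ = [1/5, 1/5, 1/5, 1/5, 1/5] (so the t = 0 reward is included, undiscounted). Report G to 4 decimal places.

G = 2.7871

t=0: π = [0.2000, 0.2000, 0.2000, 0.2000, 0.2000], E[r] = 1.2000, γ^t·E[r] = 1.200000, running G = 1.200000
t=1: π = [0.2600, 0.2200, 0.2200, 0.1800, 0.1200], E[r] = 0.9000, γ^t·E[r] = 0.630000, running G = 1.830000
t=2: π = [0.2560, 0.2220, 0.2300, 0.1740, 0.1180], E[r] = 0.8960, γ^t·E[r] = 0.439040, running G = 2.269040
t=3: π = [0.2556, 0.2214, 0.2320, 0.1736, 0.1174], E[r] = 0.8896, γ^t·E[r] = 0.305133, running G = 2.574173
t=4: π = [0.2557, 0.2211, 0.2325, 0.1734, 0.1174], E[r] = 0.8870, γ^t·E[r] = 0.212959, running G = 2.787132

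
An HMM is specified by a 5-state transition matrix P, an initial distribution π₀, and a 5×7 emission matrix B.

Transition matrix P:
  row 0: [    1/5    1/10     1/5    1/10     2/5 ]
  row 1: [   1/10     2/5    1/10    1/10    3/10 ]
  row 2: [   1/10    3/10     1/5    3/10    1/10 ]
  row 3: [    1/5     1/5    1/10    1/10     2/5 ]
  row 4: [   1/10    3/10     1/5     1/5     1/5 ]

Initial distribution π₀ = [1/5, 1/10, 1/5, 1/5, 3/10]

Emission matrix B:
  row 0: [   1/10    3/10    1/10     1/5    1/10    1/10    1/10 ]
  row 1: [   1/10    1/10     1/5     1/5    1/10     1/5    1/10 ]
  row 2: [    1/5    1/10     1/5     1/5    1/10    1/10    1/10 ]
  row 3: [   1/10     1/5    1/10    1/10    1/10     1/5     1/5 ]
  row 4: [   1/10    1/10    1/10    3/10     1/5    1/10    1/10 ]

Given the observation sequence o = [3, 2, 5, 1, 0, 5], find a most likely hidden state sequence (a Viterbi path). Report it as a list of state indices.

path = [4, 1, 1, 1, 1, 1]

t=0: δ = [4.000e-02, 2.000e-02, 4.000e-02, 2.000e-02, 9.000e-02]  (obs o_0=3)
t=1: δ = [9.000e-04, 5.400e-03, 3.600e-03, 1.800e-03, 1.800e-03]  ψ = [4, 4, 4, 4, 4]  (obs o_1=2)
t=2: δ = [5.400e-05, 4.320e-04, 7.200e-05, 2.160e-04, 1.620e-04]  ψ = [1, 1, 2, 2, 1]  (obs o_2=5)
t=3: δ = [1.296e-05, 1.728e-05, 4.320e-06, 8.640e-06, 1.296e-05]  ψ = [1, 1, 1, 1, 1]  (obs o_3=1)
t=4: δ = [2.592e-07, 6.912e-07, 5.184e-07, 2.592e-07, 5.184e-07]  ψ = [0, 1, 0, 4, 0]  (obs o_4=0)
t=5: δ = [6.912e-09, 5.530e-08, 1.037e-08, 3.110e-08, 2.074e-08]  ψ = [1, 1, 2, 2, 1]  (obs o_5=5)
backtrack: best end state = 1; path = [4, 1, 1, 1, 1, 1]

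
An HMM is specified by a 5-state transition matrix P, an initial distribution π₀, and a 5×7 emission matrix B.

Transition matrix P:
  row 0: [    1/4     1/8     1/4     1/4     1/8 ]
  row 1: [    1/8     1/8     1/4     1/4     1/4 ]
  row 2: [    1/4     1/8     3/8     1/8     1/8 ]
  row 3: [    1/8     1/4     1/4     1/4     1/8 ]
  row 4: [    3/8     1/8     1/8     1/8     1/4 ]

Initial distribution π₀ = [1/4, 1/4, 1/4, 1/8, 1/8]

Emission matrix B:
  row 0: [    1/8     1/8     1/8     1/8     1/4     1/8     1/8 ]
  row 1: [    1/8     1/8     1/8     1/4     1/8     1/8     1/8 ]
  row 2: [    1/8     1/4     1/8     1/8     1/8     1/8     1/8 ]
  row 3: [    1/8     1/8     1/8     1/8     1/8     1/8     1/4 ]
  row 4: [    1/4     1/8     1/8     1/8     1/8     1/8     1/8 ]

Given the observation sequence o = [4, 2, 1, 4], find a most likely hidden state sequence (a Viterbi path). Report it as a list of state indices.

path = [0, 2, 2, 0]

t=0: δ = [6.250e-02, 3.125e-02, 3.125e-02, 1.562e-02, 1.562e-02]  (obs o_0=4)
t=1: δ = [1.953e-03, 9.766e-04, 1.953e-03, 1.953e-03, 9.766e-04]  ψ = [0, 0, 0, 0, 0]  (obs o_1=2)
t=2: δ = [6.104e-05, 6.104e-05, 1.831e-04, 6.104e-05, 3.052e-05]  ψ = [0, 3, 2, 0, 0]  (obs o_2=1)
t=3: δ = [1.144e-05, 2.861e-06, 8.583e-06, 2.861e-06, 2.861e-06]  ψ = [2, 2, 2, 2, 2]  (obs o_3=4)
backtrack: best end state = 0; path = [0, 2, 2, 0]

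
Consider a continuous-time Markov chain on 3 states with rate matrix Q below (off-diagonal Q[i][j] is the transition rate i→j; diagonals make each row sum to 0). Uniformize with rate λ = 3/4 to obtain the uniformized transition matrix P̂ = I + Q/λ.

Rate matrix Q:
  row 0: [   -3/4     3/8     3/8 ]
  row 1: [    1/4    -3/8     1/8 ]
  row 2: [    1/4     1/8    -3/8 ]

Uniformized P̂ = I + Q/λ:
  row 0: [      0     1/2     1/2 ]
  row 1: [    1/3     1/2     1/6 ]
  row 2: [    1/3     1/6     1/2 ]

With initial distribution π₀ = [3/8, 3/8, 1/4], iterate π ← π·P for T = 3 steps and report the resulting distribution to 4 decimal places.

π = [0.2454, 0.3796, 0.3750]

t=0: π = [0.3750, 0.3750, 0.2500]
t=1: π = [0.2083, 0.4167, 0.3750]
t=2: π = [0.2639, 0.3750, 0.3611]
t=3: π = [0.2454, 0.3796, 0.3750]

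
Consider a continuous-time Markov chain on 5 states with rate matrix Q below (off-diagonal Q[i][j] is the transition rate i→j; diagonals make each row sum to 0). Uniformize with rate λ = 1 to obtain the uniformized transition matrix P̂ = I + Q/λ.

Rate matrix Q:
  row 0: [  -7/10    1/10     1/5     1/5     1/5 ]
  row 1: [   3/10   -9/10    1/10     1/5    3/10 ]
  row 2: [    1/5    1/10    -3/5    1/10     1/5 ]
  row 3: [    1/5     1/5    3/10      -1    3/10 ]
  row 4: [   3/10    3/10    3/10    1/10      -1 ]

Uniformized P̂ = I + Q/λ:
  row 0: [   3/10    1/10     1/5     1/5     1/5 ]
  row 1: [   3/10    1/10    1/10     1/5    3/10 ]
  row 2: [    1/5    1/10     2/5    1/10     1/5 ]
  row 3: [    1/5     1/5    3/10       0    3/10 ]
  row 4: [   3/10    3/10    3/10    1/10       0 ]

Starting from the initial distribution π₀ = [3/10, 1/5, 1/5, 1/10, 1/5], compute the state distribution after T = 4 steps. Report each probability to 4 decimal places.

π = [0.2601, 0.1508, 0.2708, 0.1283, 0.1900]

t=0: π = [0.3000, 0.2000, 0.2000, 0.1000, 0.2000]
t=1: π = [0.2700, 0.1500, 0.2500, 0.1400, 0.1900]
t=2: π = [0.2610, 0.1520, 0.2680, 0.1280, 0.1910]
t=3: π = [0.2604, 0.1510, 0.2703, 0.1285, 0.1898]
t=4: π = [0.2601, 0.1508, 0.2708, 0.1283, 0.1900]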